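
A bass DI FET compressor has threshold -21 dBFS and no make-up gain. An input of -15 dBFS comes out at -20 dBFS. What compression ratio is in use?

6:1

Input overshoot = -15 − (-21) = 6 dB; output overshoot = -20 − (-21) = 1 dB.
Ratio = 6 / 1 = 6.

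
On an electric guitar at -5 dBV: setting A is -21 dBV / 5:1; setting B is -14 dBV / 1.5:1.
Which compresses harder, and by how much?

A, by 9.8 dB

A: 16 dB over, compressed to 3.2 dB over, so 12.8 dB of GR.
B: 9 dB over, compressed to 6 dB over, so 3 dB of GR.
Difference: 9.8 dB in favour of A.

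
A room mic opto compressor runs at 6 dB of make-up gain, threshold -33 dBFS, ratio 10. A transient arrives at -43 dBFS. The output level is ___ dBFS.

-37 dBFS

-43 dBFS is 10 dB below the -33 dBFS threshold, so no gain reduction is applied.
Make-up gain adds 6 dB: -43 + 6 = -37 dBFS.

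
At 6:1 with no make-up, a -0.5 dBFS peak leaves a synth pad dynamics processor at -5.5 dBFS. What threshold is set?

-6.5 dBFS

Gain reduction = -0.5 − (-5.5) = 5 dB; output overshoot = GR / (R − 1) = 5 / 5 = 1 dB.
Threshold = output − output overshoot = -5.5 − 1 = -6.5 dBFS.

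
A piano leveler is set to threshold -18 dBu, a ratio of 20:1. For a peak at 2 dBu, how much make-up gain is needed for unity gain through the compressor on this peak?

19 dB

Overshoot 20 dB → 20/20 = 1 dB after compression, so the compressed level is -18 + 1 = -17 dBu.
Make-up = target − compressed = 2 − (-17) = 19 dB.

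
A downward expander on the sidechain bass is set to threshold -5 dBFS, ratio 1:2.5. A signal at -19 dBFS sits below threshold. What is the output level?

Undershoot = (-5) − (-19) = 14 dB.
At 1:2.5, that expands to 35 dB under threshold.
Output = -5 − 35 = -40 dBFS.

-40 dBFS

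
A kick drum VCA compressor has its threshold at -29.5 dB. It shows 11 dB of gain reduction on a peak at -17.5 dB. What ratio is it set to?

12:1

Input overshoot = -17.5 − (-29.5) = 12 dB.
Output overshoot = 12 − 11 = 1 dB.
Ratio = input overshoot / output overshoot = 12 / 1 = 12.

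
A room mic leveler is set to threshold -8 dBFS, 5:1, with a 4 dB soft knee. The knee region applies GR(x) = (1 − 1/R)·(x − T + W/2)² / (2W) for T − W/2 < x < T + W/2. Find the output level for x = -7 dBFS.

x − T + W/2 = -7 − (-8) + 2 = 3.
GR = (1 − 1/5) × 3² / 8 = 0.8 × 9 / 8 = 0.9 dB.
Output = -7 − 0.9 = -7.9 dBFS.

-7.9 dBFS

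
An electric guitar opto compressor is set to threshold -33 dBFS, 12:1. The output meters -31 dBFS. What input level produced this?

That's 2 dB above the -33 dBFS threshold.
Undo the ratio: input overshoot = 2 × 12 = 24 dB, giving input = -9 dBFS.

-9 dBFS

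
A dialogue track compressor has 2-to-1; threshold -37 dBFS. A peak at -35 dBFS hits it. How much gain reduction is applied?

1 dB

The signal is 2 dB above threshold.
After 2:1 compression the overshoot becomes 2/2 = 1 dB.
GR = overshoot in − overshoot out = 2 − 1 = 1 dB.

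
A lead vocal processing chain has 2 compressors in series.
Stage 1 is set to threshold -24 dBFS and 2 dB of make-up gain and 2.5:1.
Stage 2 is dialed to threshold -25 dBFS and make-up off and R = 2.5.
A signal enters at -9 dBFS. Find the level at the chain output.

-21.4 dBFS

Stage 1: 15 dB above -24 dBFS, reduced 2.5:1 to 6 dB above → -18 dBFS; +2 dB make-up → -16 dBFS.
Stage 2: -16 dBFS is 9 dB over -25 dBFS; at 2.5:1 that becomes 3.6 dB over, giving -21.4 dBFS.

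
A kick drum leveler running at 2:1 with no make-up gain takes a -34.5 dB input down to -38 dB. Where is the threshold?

Gain reduction = -34.5 − (-38) = 3.5 dB; output overshoot = GR / (R − 1) = 3.5 / 1 = 3.5 dB.
Threshold = output − output overshoot = -38 − 3.5 = -41.5 dB.

-41.5 dB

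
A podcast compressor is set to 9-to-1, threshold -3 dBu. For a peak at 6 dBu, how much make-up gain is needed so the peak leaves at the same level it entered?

8 dB

Overshoot 9 dB → 9/9 = 1 dB after compression, so the compressed level is -3 + 1 = -2 dBu.
Make-up = target − compressed = 6 − (-2) = 8 dB.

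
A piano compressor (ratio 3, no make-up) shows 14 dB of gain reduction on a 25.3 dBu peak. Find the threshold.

4.3 dBu

Input is 21 dB above T (since output overshoot × R = input overshoot: (11.3 − T)·3 = 25.3 − T gives T = 4.3 dBu).
Check: 4.3 + (25.3 − 4.3)/3 = 4.3 + 7 = 11.3 dBu. ✓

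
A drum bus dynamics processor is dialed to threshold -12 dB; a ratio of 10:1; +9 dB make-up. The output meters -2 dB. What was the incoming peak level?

Remove make-up: -2 − 9 = -11 dB.
Post-compression overshoot = -11 − (-12) = 1 dB.
Undo the ratio: input overshoot = 1 × 10 = 10 dB, giving input = -2 dB.

-2 dB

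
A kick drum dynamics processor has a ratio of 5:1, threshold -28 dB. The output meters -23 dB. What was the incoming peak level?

That's 5 dB above the -28 dB threshold.
Before 5:1 compression the overshoot was 5 × 5 = 25 dB, so input = -28 + 25 = -3 dB.

-3 dB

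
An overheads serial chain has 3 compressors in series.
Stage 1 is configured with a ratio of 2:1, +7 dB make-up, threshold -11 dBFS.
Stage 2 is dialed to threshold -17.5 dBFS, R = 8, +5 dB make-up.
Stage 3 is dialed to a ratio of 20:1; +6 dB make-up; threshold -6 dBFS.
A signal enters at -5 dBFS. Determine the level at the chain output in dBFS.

-4.4375 dBFS

Stage 1: overshoot 6 dB → 6/2 = 3 dB → -8 dBFS; +7 dB make-up → -1 dBFS.
Stage 2: 16.5 dB above -17.5 dBFS, reduced 8:1 to 2.0625 dB above → -15.4375 dBFS; +5 dB make-up → -10.4375 dBFS.
Stage 3: -10.4375 dBFS ≤ -6 dBFS, so stage 3 doesn't engage; make-up brings it to -4.4375 dBFS.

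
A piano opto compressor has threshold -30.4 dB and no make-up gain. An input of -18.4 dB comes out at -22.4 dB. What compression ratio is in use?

Input overshoot = -18.4 − (-30.4) = 12 dB; output overshoot = -22.4 − (-30.4) = 8 dB.
Ratio = 12 / 8 = 1.5.

1.5:1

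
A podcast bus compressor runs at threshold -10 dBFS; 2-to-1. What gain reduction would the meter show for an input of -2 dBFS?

4 dB

The signal is 8 dB above threshold.
At 2:1, output sits 8/2 = 4 dB above threshold.
Gain reduction = 8 − 4 = 4 dB.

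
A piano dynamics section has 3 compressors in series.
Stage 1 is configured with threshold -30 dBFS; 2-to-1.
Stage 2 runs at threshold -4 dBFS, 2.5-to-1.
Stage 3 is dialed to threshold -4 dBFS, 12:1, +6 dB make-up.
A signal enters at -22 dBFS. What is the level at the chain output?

Stage 1: -22 dBFS is 8 dB over -30 dBFS; at 2:1 that becomes 4 dB over, giving -26 dBFS.
Stage 2: -26 dBFS ≤ -4 dBFS, so stage 2 doesn't engage; output -26 dBFS.
Stage 3: -26 dBFS ≤ -4 dBFS, so stage 3 doesn't engage; make-up brings it to -20 dBFS.

-20 dBFS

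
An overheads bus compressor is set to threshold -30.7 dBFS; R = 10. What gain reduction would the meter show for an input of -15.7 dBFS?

-15.7 dBFS exceeds the threshold by 15 dB.
A 10:1 ratio leaves 1.5 dB of that excess.
GR = overshoot in − overshoot out = 15 − 1.5 = 13.5 dB.

13.5 dB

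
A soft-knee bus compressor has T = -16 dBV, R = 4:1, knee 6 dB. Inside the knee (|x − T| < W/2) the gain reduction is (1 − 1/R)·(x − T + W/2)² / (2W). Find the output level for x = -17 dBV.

x − T + W/2 = -17 − (-16) + 3 = 2.
GR = (1 − 1/4) × 2² / 12 = 0.75 × 4 / 12 = 0.25 dB.
Output = -17 − 0.25 = -17.25 dBV.

-17.25 dBV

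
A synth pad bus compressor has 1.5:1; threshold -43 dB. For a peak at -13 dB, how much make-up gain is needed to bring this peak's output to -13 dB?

The peak compresses to -43 + 30/1.5 = -23 dB.
To reach -13 dB requires -13 − (-23) = 10 dB of make-up.

10 dB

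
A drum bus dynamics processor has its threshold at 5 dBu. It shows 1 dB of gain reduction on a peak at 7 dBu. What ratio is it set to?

Input overshoot = 7 − 5 = 2 dB.
Output overshoot = 2 − 1 = 1 dB.
Ratio = input overshoot / output overshoot = 2 / 1 = 2.

2:1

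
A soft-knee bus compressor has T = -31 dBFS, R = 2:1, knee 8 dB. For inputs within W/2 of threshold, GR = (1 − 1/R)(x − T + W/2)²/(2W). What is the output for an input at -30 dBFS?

-30.78125 dBFS

x − T + W/2 = -30 − (-31) + 4 = 5.
GR = (1 − 1/2) × 5² / 16 = 0.5 × 25 / 16 = 0.78125 dB.
Output = -30 − 0.78125 = -30.78125 dBFS.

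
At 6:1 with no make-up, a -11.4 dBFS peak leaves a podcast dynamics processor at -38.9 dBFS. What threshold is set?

Input is 33 dB above T (since output overshoot × R = input overshoot: (-38.9 − T)·6 = -11.4 − T gives T = -44.4 dBFS).
Check: -44.4 + (-11.4 − (-44.4))/6 = -44.4 + 5.5 = -38.9 dBFS. ✓

-44.4 dBFS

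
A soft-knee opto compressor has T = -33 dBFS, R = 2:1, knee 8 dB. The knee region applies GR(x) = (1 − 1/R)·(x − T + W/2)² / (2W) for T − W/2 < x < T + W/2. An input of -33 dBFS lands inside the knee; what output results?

-33.5 dBFS

x − T + W/2 = -33 − (-33) + 4 = 4.
GR = (1 − 1/2) × 4² / 16 = 0.5 × 16 / 16 = 0.5 dB.
Output = -33 − 0.5 = -33.5 dBFS.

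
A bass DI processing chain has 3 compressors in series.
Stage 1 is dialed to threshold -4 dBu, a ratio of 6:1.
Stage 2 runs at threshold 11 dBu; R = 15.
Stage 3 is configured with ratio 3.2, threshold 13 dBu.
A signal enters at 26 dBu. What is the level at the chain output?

1 dBu

Stage 1: overshoot 30 dB → 30/6 = 5 dB → 1 dBu.
Stage 2: below threshold (1 ≤ 11); passes unchanged; output 1 dBu.
Stage 3: below threshold (1 ≤ 13); passes unchanged; output 1 dBu.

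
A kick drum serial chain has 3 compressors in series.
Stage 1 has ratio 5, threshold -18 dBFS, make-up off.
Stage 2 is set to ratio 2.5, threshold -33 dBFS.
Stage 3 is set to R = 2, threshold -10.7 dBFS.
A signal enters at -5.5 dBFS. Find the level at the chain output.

Stage 1: -5.5 dBFS is 12.5 dB over -18 dBFS; at 5:1 that becomes 2.5 dB over, giving -15.5 dBFS.
Stage 2: 17.5 dB above -33 dBFS, reduced 2.5:1 to 7 dB above → -26 dBFS.
Stage 3: -26 dBFS ≤ -10.7 dBFS, so stage 3 doesn't engage; output -26 dBFS.

-26 dBFS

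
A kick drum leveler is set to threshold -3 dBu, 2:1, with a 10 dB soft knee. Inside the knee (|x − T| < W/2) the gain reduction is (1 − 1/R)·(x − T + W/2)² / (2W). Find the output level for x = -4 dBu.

x − T + W/2 = -4 − (-3) + 5 = 4.
GR = (1 − 1/2) × 4² / 20 = 0.5 × 16 / 20 = 0.4 dB.
Output = -4 − 0.4 = -4.4 dBu.

-4.4 dBu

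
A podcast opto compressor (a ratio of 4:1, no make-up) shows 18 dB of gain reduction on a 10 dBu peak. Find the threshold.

-14 dBu

Gain reduction = 10 − (-8) = 18 dB; output overshoot = GR / (R − 1) = 18 / 3 = 6 dB.
Threshold = output − output overshoot = -8 − 6 = -14 dBu.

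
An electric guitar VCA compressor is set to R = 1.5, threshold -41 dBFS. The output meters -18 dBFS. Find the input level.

-6.5 dBFS

The compressed level sits -18 − (-41) = 23 dB over threshold.
Before 1.5:1 compression the overshoot was 23 × 1.5 = 34.5 dB, so input = -41 + 34.5 = -6.5 dBFS.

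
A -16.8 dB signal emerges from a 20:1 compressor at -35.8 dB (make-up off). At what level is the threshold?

-36.8 dB

Gain reduction = -16.8 − (-35.8) = 19 dB; output overshoot = GR / (R − 1) = 19 / 19 = 1 dB.
Threshold = output − output overshoot = -35.8 − 1 = -36.8 dB.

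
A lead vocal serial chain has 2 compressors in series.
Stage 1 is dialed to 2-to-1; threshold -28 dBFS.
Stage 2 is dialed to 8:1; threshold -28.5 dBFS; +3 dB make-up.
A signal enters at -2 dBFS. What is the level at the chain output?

-23.8125 dBFS

Stage 1: -2 dBFS is 26 dB over -28 dBFS; at 2:1 that becomes 13 dB over, giving -15 dBFS.
Stage 2: -15 dBFS is 13.5 dB over -28.5 dBFS; at 8:1 that becomes 1.6875 dB over, giving -26.8125 dBFS; +3 dB make-up → -23.8125 dBFS.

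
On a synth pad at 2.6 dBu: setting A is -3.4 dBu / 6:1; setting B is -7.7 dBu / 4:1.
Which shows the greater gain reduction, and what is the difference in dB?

B, by 2.725 dB

A: 6 dB over, compressed to 1 dB over, so 5 dB of GR.
B: 10.3 dB over, compressed to 2.575 dB over, so 7.725 dB of GR.
B applies 2.725 dB more gain reduction.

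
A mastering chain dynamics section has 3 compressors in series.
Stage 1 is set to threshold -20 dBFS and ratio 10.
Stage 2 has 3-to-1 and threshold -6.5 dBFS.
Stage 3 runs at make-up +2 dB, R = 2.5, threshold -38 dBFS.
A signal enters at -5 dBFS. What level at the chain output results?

Stage 1: overshoot 15 dB → 15/10 = 1.5 dB → -18.5 dBFS.
Stage 2: below threshold (-18.5 ≤ -6.5); passes unchanged; output -18.5 dBFS.
Stage 3: 19.5 dB above -38 dBFS, reduced 2.5:1 to 7.8 dB above → -30.2 dBFS; +2 dB make-up → -28.2 dBFS.

-28.2 dBFS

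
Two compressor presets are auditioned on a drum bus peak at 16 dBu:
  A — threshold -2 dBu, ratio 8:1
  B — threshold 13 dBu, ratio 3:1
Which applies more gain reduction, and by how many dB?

A, by 13.75 dB

A: overshoot 18 dB → output overshoot 2.25 dB → GR 15.75 dB.
B: overshoot 3 dB → output overshoot 1 dB → GR 2 dB.
Difference: 13.75 dB in favour of A.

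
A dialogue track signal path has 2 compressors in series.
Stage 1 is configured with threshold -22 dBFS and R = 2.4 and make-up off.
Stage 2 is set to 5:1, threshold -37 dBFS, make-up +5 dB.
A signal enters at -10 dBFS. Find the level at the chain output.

-28 dBFS

Stage 1: overshoot 12 dB → 12/2.4 = 5 dB → -17 dBFS.
Stage 2: 20 dB above -37 dBFS, reduced 5:1 to 4 dB above → -33 dBFS; +5 dB make-up → -28 dBFS.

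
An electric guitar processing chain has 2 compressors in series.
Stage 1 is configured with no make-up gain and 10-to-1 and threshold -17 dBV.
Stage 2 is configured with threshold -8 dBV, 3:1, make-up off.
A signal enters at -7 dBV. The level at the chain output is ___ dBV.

Stage 1: 10 dB above -17 dBV, reduced 10:1 to 1 dB above → -16 dBV.
Stage 2: -16 dBV is at or below the -8 dBV threshold — no compression; output -16 dBV.

-16 dBV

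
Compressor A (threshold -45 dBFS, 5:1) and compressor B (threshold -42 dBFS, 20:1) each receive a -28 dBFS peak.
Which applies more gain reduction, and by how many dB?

A, by 0.3 dB

A: 17 dB over, compressed to 3.4 dB over, so 13.6 dB of GR.
B: 14 dB over, compressed to 0.7 dB over, so 13.3 dB of GR.
Difference: 0.3 dB in favour of A.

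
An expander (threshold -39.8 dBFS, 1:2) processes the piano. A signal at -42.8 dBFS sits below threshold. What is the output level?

The input is 3 dB below the -39.8 dBFS threshold.
A 1:2 expander multiplies undershoot by 2: 3 × 2 = 6 dB below threshold.
Output = -39.8 − 6 = -45.8 dBFS.

-45.8 dBFS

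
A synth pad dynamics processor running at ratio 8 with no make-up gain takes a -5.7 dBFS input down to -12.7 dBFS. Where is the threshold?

-13.7 dBFS

Let T be the threshold. Output overshoot = (input overshoot)/R, so -12.7 − T = (-5.7 − T)/8.
8·(-12.7 − T) = -5.7 − T → 7·T = -101.6 − (-5.7) = -95.9.
T = -95.9/7 = -13.7 dBFS.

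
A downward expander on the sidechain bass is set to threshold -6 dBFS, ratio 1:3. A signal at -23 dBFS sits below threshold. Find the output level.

Below threshold, a 1:3 expander applies gain = (3−1)×(T − x) of attenuation.
(3−1) × 17 = 34 dB, so output = -23 − 34 = -57 dBFS.

-57 dBFS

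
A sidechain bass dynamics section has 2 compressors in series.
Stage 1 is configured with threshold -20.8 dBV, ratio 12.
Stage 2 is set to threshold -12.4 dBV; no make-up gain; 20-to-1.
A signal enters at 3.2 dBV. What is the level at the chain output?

Stage 1: overshoot 24 dB → 24/12 = 2 dB → -18.8 dBV.
Stage 2: -18.8 dBV is at or below the -12.4 dBV threshold — no compression; output -18.8 dBV.

-18.8 dBV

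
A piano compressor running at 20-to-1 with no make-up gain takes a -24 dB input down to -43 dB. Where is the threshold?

-44 dB

Let T be the threshold. Output overshoot = (input overshoot)/R, so -43 − T = (-24 − T)/20.
20·(-43 − T) = -24 − T → 19·T = -860 − (-24) = -836.
T = -836/19 = -44 dB.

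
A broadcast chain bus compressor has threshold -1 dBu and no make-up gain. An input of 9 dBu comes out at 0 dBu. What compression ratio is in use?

Input overshoot = 9 − (-1) = 10 dB; output overshoot = 0 − (-1) = 1 dB.
Ratio = 10 / 1 = 10.

10:1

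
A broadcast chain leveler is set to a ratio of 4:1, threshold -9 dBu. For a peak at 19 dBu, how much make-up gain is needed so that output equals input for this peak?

Without make-up, output = threshold + overshoot/4 = -9 + 7 = -2 dBu.
Gap to target: 21 dB.

21 dB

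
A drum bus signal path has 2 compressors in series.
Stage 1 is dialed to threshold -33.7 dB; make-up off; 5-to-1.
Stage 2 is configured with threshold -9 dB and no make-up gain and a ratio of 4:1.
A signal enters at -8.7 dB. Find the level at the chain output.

Stage 1: 25 dB above -33.7 dB, reduced 5:1 to 5 dB above → -28.7 dB.
Stage 2: below threshold (-28.7 ≤ -9); passes unchanged; output -28.7 dB.

-28.7 dB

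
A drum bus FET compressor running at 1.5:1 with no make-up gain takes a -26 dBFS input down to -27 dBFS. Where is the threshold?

Let T be the threshold. Output overshoot = (input overshoot)/R, so -27 − T = (-26 − T)/1.5.
1.5·(-27 − T) = -26 − T → 0.5·T = -40.5 − (-26) = -14.5.
T = -14.5/0.5 = -29 dBFS.

-29 dBFS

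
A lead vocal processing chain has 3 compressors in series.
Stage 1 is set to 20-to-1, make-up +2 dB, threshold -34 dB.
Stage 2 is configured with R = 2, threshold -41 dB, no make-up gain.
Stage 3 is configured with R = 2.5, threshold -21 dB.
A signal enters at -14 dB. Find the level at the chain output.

Stage 1: overshoot 20 dB → 20/20 = 1 dB → -33 dB; +2 dB make-up → -31 dB.
Stage 2: -31 dB is 10 dB over -41 dB; at 2:1 that becomes 5 dB over, giving -36 dB.
Stage 3: below threshold (-36 ≤ -21); passes unchanged; output -36 dB.

-36 dB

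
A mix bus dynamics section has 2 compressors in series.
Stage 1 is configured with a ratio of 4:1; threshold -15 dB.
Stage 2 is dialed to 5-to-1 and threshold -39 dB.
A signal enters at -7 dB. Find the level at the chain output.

Stage 1: 8 dB above -15 dB, reduced 4:1 to 2 dB above → -13 dB.
Stage 2: 26 dB above -39 dB, reduced 5:1 to 5.2 dB above → -33.8 dB.

-33.8 dB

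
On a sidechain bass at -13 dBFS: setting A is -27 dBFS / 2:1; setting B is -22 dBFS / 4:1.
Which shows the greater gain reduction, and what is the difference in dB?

A, by 0.25 dB

A: overshoot 14 dB → output overshoot 7 dB → GR 7 dB.
B: overshoot 9 dB → output overshoot 2.25 dB → GR 6.75 dB.
A applies 0.25 dB more gain reduction.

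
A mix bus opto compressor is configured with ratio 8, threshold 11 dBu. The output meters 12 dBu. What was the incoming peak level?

19 dBu

The compressed level sits 12 − 11 = 1 dB over threshold.
Undo the ratio: input overshoot = 1 × 8 = 8 dB, giving input = 19 dBu.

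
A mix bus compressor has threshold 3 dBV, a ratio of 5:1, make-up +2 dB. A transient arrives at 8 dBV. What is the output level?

8 dBV sits 5 dB over threshold.
The 5 dB excess becomes 1 dB after 5:1 reduction.
So the level is 3 + 1 = 4 dBV; make-up adds 2 dB, giving 6 dBV.

6 dBV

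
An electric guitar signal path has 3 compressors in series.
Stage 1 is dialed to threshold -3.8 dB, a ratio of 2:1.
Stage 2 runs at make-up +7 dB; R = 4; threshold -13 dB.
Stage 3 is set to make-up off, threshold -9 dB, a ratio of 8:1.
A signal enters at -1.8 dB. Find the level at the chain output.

Stage 1: 2 dB above -3.8 dB, reduced 2:1 to 1 dB above → -2.8 dB.
Stage 2: -2.8 dB is 10.2 dB over -13 dB; at 4:1 that becomes 2.55 dB over, giving -10.45 dB; +7 dB make-up → -3.45 dB.
Stage 3: 5.55 dB above -9 dB, reduced 8:1 to 0.69375 dB above → -8.30625 dB.

-8.30625 dB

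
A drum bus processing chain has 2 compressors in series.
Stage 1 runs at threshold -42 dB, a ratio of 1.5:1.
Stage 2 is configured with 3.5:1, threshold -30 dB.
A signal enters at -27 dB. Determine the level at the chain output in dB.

Stage 1: overshoot 15 dB → 15/1.5 = 10 dB → -32 dB.
Stage 2: -32 dB ≤ -30 dB, so stage 2 doesn't engage; output -32 dB.

-32 dB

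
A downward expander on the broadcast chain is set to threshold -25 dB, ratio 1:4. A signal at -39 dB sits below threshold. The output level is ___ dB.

-81 dB

The input is 14 dB below the -25 dB threshold.
A 1:4 expander multiplies undershoot by 4: 14 × 4 = 56 dB below threshold.
Output = -25 − 56 = -81 dB.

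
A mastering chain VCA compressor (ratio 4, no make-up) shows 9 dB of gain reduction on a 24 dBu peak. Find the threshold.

12 dBu

Gain reduction = 24 − 15 = 9 dB; output overshoot = GR / (R − 1) = 9 / 3 = 3 dB.
Threshold = output − output overshoot = 15 − 3 = 12 dBu.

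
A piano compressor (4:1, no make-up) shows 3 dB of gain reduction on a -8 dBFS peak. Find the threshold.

-12 dBFS

Let T be the threshold. Output overshoot = (input overshoot)/R, so -11 − T = (-8 − T)/4.
4·(-11 − T) = -8 − T → 3·T = -44 − (-8) = -36.
T = -36/3 = -12 dBFS.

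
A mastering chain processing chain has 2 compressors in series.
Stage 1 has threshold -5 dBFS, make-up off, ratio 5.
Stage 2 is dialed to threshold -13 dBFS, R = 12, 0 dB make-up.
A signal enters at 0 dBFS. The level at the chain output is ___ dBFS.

Stage 1: 5 dB above -5 dBFS, reduced 5:1 to 1 dB above → -4 dBFS.
Stage 2: overshoot 9 dB → 9/12 = 0.75 dB → -12.25 dBFS.

-12.25 dBFS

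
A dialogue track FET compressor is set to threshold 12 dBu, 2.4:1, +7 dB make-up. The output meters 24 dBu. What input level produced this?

Remove make-up: 24 − 7 = 17 dBu.
That's 5 dB above the 12 dBu threshold.
Input overshoot = R × output overshoot = 12 dB → input = 12 + 12 = 24 dBu.

24 dBu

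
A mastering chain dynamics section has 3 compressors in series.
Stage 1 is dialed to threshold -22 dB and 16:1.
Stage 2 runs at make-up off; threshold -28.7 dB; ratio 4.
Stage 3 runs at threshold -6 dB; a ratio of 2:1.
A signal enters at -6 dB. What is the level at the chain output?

Stage 1: 16 dB above -22 dB, reduced 16:1 to 1 dB above → -21 dB.
Stage 2: overshoot 7.7 dB → 7.7/4 = 1.925 dB → -26.775 dB.
Stage 3: -26.775 dB ≤ -6 dB, so stage 3 doesn't engage; output -26.775 dB.

-26.775 dB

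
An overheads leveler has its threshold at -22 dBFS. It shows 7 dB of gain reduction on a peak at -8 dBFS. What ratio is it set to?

Input overshoot = -8 − (-22) = 14 dB.
Output overshoot = 14 − 7 = 7 dB.
Ratio = input overshoot / output overshoot = 14 / 7 = 2.

2:1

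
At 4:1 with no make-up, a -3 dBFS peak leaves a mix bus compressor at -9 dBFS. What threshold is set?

-11 dBFS

Let T be the threshold. Output overshoot = (input overshoot)/R, so -9 − T = (-3 − T)/4.
4·(-9 − T) = -3 − T → 3·T = -36 − (-3) = -33.
T = -33/3 = -11 dBFS.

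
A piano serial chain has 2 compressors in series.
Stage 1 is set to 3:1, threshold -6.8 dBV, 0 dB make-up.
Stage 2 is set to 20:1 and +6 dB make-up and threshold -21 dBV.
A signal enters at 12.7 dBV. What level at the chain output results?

Stage 1: overshoot 19.5 dB → 19.5/3 = 6.5 dB → -0.3 dBV.
Stage 2: overshoot 20.7 dB → 20.7/20 = 1.035 dB → -19.965 dBV; +6 dB make-up → -13.965 dBV.

-13.965 dBV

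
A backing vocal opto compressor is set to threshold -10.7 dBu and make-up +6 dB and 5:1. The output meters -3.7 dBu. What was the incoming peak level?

-5.7 dBu

Remove make-up: -3.7 − 6 = -9.7 dBu.
The compressed level sits -9.7 − (-10.7) = 1 dB over threshold.
Before 5:1 compression the overshoot was 1 × 5 = 5 dB, so input = -10.7 + 5 = -5.7 dBu.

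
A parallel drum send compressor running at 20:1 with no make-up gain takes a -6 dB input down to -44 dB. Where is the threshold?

Input is 40 dB above T (since output overshoot × R = input overshoot: (-44 − T)·20 = -6 − T gives T = -46 dB).
Check: -46 + (-6 − (-46))/20 = -46 + 2 = -44 dB. ✓

-46 dB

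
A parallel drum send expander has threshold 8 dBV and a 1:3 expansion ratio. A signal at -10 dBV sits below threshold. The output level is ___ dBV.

The input is 18 dB below the 8 dBV threshold.
A 1:3 expander multiplies undershoot by 3: 18 × 3 = 54 dB below threshold.
Output = 8 − 54 = -46 dBV.

-46 dBV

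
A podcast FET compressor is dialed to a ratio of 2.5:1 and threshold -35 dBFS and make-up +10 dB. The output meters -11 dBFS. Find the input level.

0 dBFS

Before make-up, the level was -11 − 10 = -21 dBFS.
The compressed level sits -21 − (-35) = 14 dB over threshold.
Undo the ratio: input overshoot = 14 × 2.5 = 35 dB, giving input = 0 dBFS.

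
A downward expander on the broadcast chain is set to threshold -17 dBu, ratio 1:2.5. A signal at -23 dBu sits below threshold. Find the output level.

-32 dBu

Undershoot = (-17) − (-23) = 6 dB.
At 1:2.5, that expands to 15 dB under threshold.
Output = -17 − 15 = -32 dBu.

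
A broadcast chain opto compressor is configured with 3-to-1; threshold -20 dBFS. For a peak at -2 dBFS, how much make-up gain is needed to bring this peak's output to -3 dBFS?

11 dB

Without make-up, output = threshold + overshoot/3 = -20 + 6 = -14 dBFS.
Gap to target: 11 dB.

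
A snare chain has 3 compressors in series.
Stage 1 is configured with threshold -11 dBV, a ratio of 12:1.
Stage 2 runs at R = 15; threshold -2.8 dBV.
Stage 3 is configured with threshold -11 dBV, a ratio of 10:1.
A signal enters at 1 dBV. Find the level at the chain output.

-10.9 dBV

Stage 1: 12 dB above -11 dBV, reduced 12:1 to 1 dB above → -10 dBV.
Stage 2: below threshold (-10 ≤ -2.8); passes unchanged; output -10 dBV.
Stage 3: overshoot 1 dB → 1/10 = 0.1 dB → -10.9 dBV.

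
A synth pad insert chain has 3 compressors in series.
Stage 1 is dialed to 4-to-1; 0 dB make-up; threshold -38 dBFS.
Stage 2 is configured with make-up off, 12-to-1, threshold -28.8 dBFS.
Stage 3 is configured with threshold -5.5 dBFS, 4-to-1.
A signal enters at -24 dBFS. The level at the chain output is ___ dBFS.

Stage 1: -24 dBFS is 14 dB over -38 dBFS; at 4:1 that becomes 3.5 dB over, giving -34.5 dBFS.
Stage 2: below threshold (-34.5 ≤ -28.8); passes unchanged; output -34.5 dBFS.
Stage 3: below threshold (-34.5 ≤ -5.5); passes unchanged; output -34.5 dBFS.

-34.5 dBFS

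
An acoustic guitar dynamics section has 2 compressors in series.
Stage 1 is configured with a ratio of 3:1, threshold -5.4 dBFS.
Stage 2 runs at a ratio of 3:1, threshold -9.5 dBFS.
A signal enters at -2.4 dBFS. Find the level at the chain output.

Stage 1: -2.4 dBFS is 3 dB over -5.4 dBFS; at 3:1 that becomes 1 dB over, giving -4.4 dBFS.
Stage 2: 5.1 dB above -9.5 dBFS, reduced 3:1 to 1.7 dB above → -7.8 dBFS.

-7.8 dBFS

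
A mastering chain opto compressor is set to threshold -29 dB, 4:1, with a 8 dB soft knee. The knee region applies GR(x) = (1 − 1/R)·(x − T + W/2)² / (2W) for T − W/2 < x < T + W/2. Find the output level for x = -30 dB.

-30.421875 dB

x − T + W/2 = -30 − (-29) + 4 = 3.
GR = (1 − 1/4) × 3² / 16 = 0.75 × 9 / 16 = 0.421875 dB.
Output = -30 − 0.421875 = -30.421875 dB.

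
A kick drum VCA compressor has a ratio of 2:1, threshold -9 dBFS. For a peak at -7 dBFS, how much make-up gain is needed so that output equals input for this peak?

The peak compresses to -9 + 2/2 = -8 dBFS.
To reach -7 dBFS requires -7 − (-8) = 1 dB of make-up.

1 dB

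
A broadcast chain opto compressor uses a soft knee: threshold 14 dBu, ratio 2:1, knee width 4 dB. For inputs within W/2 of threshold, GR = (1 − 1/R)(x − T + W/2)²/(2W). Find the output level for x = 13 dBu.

12.9375 dBu

x − T + W/2 = 13 − 14 + 2 = 1.
GR = (1 − 1/2) × 1² / 8 = 0.5 × 1 / 8 = 0.0625 dB.
Output = 13 − 0.0625 = 12.9375 dBu.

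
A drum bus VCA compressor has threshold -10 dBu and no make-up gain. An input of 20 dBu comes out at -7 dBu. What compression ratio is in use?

10:1

Input overshoot = 20 − (-10) = 30 dB; output overshoot = -7 − (-10) = 3 dB.
Ratio = 30 / 3 = 10.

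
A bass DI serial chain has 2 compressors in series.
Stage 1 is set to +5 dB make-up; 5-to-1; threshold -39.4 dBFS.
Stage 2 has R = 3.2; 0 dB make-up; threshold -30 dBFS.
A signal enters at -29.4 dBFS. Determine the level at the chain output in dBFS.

-32.4 dBFS

Stage 1: -29.4 dBFS is 10 dB over -39.4 dBFS; at 5:1 that becomes 2 dB over, giving -37.4 dBFS; +5 dB make-up → -32.4 dBFS.
Stage 2: -32.4 dBFS is at or below the -30 dBFS threshold — no compression; output -32.4 dBFS.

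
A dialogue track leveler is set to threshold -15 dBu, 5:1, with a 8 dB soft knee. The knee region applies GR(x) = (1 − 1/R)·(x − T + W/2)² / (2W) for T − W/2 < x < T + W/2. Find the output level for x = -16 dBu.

x − T + W/2 = -16 − (-15) + 4 = 3.
GR = (1 − 1/5) × 3² / 16 = 0.8 × 9 / 16 = 0.45 dB.
Output = -16 − 0.45 = -16.45 dBu.

-16.45 dBu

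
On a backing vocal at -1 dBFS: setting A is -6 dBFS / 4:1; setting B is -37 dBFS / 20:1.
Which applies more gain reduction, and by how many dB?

B, by 30.45 dB

A: GR = 5 − 5/4 = 3.75 dB.
B: GR = 36 − 36/20 = 34.2 dB.
B applies 30.45 dB more gain reduction.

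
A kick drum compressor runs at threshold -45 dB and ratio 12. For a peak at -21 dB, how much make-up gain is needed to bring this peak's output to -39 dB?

The peak compresses to -45 + 24/12 = -43 dB.
To reach -39 dB requires -39 − (-43) = 4 dB of make-up.

4 dB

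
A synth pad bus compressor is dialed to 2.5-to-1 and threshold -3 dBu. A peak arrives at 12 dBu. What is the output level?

The input is 15 dB above the -3 dBu threshold.
The 15 dB excess becomes 6 dB after 2.5:1 reduction.
Output = -3 + 6 = 3 dBu.

3 dBu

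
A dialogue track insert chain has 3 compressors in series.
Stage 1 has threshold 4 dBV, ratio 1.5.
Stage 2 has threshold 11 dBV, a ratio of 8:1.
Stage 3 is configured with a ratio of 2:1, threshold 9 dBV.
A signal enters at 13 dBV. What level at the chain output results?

9.5 dBV

Stage 1: 13 dBV is 9 dB over 4 dBV; at 1.5:1 that becomes 6 dB over, giving 10 dBV.
Stage 2: below threshold (10 ≤ 11); passes unchanged; output 10 dBV.
Stage 3: overshoot 1 dB → 1/2 = 0.5 dB → 9.5 dBV.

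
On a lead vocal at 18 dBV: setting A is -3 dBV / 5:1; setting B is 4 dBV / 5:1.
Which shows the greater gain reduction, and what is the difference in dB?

A: 21 dB over, compressed to 4.2 dB over, so 16.8 dB of GR.
B: 14 dB over, compressed to 2.8 dB over, so 11.2 dB of GR.
A reduces 5.6 dB more.

A, by 5.6 dB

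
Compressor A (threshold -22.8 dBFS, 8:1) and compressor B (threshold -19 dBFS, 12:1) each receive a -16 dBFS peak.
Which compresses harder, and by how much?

A: overshoot 6.8 dB → output overshoot 0.85 dB → GR 5.95 dB.
B: overshoot 3 dB → output overshoot 0.25 dB → GR 2.75 dB.
A applies 3.2 dB more gain reduction.

A, by 3.2 dB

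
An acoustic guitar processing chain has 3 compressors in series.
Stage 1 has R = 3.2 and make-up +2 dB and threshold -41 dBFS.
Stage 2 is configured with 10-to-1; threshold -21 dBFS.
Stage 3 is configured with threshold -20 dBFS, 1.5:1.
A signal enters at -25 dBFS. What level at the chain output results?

Stage 1: 16 dB above -41 dBFS, reduced 3.2:1 to 5 dB above → -36 dBFS; +2 dB make-up → -34 dBFS.
Stage 2: -34 dBFS ≤ -21 dBFS, so stage 2 doesn't engage; output -34 dBFS.
Stage 3: -34 dBFS ≤ -20 dBFS, so stage 3 doesn't engage; output -34 dBFS.

-34 dBFS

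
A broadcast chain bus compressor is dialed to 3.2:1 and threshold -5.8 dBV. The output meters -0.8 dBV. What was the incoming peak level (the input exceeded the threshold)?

Post-compression overshoot = -0.8 − (-5.8) = 5 dB.
Before 3.2:1 compression the overshoot was 5 × 3.2 = 16 dB, so input = -5.8 + 16 = 10.2 dBV.

10.2 dBV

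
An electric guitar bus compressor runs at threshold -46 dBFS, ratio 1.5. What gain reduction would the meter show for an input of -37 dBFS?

3 dB

Overshoot = -37 − (-46) = 9 dB.
At 1.5:1, output sits 9/1.5 = 6 dB above threshold.
GR = overshoot in − overshoot out = 9 − 6 = 3 dB.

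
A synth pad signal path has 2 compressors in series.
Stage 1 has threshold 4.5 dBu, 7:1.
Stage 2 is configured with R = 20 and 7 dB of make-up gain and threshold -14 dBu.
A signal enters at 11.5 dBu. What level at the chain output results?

-6.025 dBu

Stage 1: overshoot 7 dB → 7/7 = 1 dB → 5.5 dBu.
Stage 2: 19.5 dB above -14 dBu, reduced 20:1 to 0.975 dB above → -13.025 dBu; +7 dB make-up → -6.025 dBu.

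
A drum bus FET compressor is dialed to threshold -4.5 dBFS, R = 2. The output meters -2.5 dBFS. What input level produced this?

The compressed level sits -2.5 − (-4.5) = 2 dB over threshold.
Before 2:1 compression the overshoot was 2 × 2 = 4 dB, so input = -4.5 + 4 = -0.5 dBFS.

-0.5 dBFS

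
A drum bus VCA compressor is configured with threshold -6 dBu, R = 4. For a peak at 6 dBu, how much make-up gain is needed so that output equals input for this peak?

9 dB

Overshoot 12 dB → 12/4 = 3 dB after compression, so the compressed level is -6 + 3 = -3 dBu.
Make-up = target − compressed = 6 − (-3) = 9 dB.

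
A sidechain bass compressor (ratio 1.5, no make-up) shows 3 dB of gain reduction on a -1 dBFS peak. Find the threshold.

Gain reduction = -1 − (-4) = 3 dB; output overshoot = GR / (R − 1) = 3 / 0.5 = 6 dB.
Threshold = output − output overshoot = -4 − 6 = -10 dBFS.

-10 dBFS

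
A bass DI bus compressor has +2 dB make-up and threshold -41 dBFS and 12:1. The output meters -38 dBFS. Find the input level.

-29 dBFS

Remove make-up: -38 − 2 = -40 dBFS.
That's 1 dB above the -41 dBFS threshold.
Undo the ratio: input overshoot = 1 × 12 = 12 dB, giving input = -29 dBFS.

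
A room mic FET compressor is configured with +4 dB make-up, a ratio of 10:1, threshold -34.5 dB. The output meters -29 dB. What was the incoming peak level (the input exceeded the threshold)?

Stripping the +4 dB make-up gives -33 dB at the gain stage.
Post-compression overshoot = -33 − (-34.5) = 1.5 dB.
Undo the ratio: input overshoot = 1.5 × 10 = 15 dB, giving input = -19.5 dB.

-19.5 dB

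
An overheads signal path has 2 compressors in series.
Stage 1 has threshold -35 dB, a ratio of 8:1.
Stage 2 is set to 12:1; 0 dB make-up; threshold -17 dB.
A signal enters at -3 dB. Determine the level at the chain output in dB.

Stage 1: -3 dB is 32 dB over -35 dB; at 8:1 that becomes 4 dB over, giving -31 dB.
Stage 2: -31 dB is at or below the -17 dB threshold — no compression; output -31 dB.

-31 dB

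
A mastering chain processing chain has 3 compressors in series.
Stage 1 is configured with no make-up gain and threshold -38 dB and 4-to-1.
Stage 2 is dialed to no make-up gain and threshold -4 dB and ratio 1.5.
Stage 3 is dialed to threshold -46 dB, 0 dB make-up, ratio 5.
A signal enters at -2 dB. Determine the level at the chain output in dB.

Stage 1: 36 dB above -38 dB, reduced 4:1 to 9 dB above → -29 dB.
Stage 2: -29 dB is at or below the -4 dB threshold — no compression; output -29 dB.
Stage 3: -29 dB is 17 dB over -46 dB; at 5:1 that becomes 3.4 dB over, giving -42.6 dB.

-42.6 dB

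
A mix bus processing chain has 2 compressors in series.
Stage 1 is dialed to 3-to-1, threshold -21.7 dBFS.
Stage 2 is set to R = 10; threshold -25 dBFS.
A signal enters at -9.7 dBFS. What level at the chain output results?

-24.27 dBFS

Stage 1: -9.7 dBFS is 12 dB over -21.7 dBFS; at 3:1 that becomes 4 dB over, giving -17.7 dBFS.
Stage 2: 7.3 dB above -25 dBFS, reduced 10:1 to 0.73 dB above → -24.27 dBFS.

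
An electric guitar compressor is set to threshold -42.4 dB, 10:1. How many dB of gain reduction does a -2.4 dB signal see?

36 dB

Overshoot = -2.4 − (-42.4) = 40 dB.
A 10:1 ratio leaves 4 dB of that excess.
Gain reduction = 40 − 4 = 36 dB.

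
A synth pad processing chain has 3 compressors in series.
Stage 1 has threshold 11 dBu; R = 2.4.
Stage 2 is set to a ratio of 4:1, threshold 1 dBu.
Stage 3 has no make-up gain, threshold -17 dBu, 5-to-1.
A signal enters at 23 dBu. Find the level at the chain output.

-12.65 dBu

Stage 1: 12 dB above 11 dBu, reduced 2.4:1 to 5 dB above → 16 dBu.
Stage 2: 16 dBu is 15 dB over 1 dBu; at 4:1 that becomes 3.75 dB over, giving 4.75 dBu.
Stage 3: 4.75 dBu is 21.75 dB over -17 dBu; at 5:1 that becomes 4.35 dB over, giving -12.65 dBu.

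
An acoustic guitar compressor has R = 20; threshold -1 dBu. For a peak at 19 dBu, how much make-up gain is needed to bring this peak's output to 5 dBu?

5 dB

Without make-up, output = threshold + overshoot/20 = -1 + 1 = 0 dBu.
Gap to target: 5 dB.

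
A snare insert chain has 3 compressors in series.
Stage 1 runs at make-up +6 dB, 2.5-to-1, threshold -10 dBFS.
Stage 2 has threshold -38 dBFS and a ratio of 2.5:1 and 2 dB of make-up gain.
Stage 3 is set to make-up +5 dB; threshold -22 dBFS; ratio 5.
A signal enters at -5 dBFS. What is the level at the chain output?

-16.92 dBFS

Stage 1: -5 dBFS is 5 dB over -10 dBFS; at 2.5:1 that becomes 2 dB over, giving -8 dBFS; +6 dB make-up → -2 dBFS.
Stage 2: overshoot 36 dB → 36/2.5 = 14.4 dB → -23.6 dBFS; +2 dB make-up → -21.6 dBFS.
Stage 3: -21.6 dBFS is 0.4 dB over -22 dBFS; at 5:1 that becomes 0.08 dB over, giving -21.92 dBFS; +5 dB make-up → -16.92 dBFS.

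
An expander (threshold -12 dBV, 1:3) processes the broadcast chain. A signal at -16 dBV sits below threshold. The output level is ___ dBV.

Below threshold, a 1:3 expander applies gain = (3−1)×(T − x) of attenuation.
(3−1) × 4 = 8 dB, so output = -16 − 8 = -24 dBV.

-24 dBV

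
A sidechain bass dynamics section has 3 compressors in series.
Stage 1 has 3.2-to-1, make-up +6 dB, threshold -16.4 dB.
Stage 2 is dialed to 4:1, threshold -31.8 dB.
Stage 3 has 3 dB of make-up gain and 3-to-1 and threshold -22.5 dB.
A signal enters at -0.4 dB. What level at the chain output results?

Stage 1: 16 dB above -16.4 dB, reduced 3.2:1 to 5 dB above → -11.4 dB; +6 dB make-up → -5.4 dB.
Stage 2: 26.4 dB above -31.8 dB, reduced 4:1 to 6.6 dB above → -25.2 dB.
Stage 3: below threshold (-25.2 ≤ -22.5); passes unchanged; make-up brings it to -22.2 dB.

-22.2 dB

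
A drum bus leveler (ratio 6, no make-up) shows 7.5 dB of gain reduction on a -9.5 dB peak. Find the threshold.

Gain reduction = -9.5 − (-17) = 7.5 dB; output overshoot = GR / (R − 1) = 7.5 / 5 = 1.5 dB.
Threshold = output − output overshoot = -17 − 1.5 = -18.5 dB.

-18.5 dB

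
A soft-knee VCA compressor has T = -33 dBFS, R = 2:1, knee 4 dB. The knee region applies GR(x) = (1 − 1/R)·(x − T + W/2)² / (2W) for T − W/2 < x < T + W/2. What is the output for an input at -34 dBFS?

x − T + W/2 = -34 − (-33) + 2 = 1.
GR = (1 − 1/2) × 1² / 8 = 0.5 × 1 / 8 = 0.0625 dB.
Output = -34 − 0.0625 = -34.0625 dBFS.

-34.0625 dBFS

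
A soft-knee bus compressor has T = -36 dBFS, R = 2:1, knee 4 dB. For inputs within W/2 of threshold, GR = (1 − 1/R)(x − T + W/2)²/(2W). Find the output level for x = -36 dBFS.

-36.25 dBFS

x − T + W/2 = -36 − (-36) + 2 = 2.
GR = (1 − 1/2) × 2² / 8 = 0.5 × 4 / 8 = 0.25 dB.
Output = -36 − 0.25 = -36.25 dBFS.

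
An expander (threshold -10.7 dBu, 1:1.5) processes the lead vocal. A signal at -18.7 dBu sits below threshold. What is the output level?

Below threshold, a 1:1.5 expander applies gain = (1.5−1)×(T − x) of attenuation.
(1.5−1) × 8 = 4 dB, so output = -18.7 − 4 = -22.7 dBu.

-22.7 dBu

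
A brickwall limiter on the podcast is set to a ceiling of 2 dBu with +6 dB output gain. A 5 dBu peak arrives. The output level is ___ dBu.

The limiter clamps the peak to its 2 dBu ceiling.
Output gain then adds 6 dB: 2 + 6 = 8 dBu.

8 dBu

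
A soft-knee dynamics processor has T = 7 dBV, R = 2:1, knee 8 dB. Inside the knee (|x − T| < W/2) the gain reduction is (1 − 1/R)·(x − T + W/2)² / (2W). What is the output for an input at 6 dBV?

x − T + W/2 = 6 − 7 + 4 = 3.
GR = (1 − 1/2) × 3² / 16 = 0.5 × 9 / 16 = 0.28125 dB.
Output = 6 − 0.28125 = 5.71875 dBV.

5.71875 dBV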